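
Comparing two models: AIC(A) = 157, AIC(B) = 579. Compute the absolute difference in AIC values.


|AIC_A - AIC_B| = |157 - 579| = 422.
Model A is preferred (lower AIC).

422


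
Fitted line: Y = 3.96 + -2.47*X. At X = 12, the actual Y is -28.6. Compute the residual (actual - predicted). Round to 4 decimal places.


Fitted value at X = 12 is yhat = 3.96 + -2.47*12 = -25.6800.
Residual = -28.6 - -25.6800 = -2.9200.

-2.9200


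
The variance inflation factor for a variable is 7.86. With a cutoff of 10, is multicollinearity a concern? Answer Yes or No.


The threshold is 10.
VIF = 7.86 is < 10.
Multicollinearity indication: No.

No


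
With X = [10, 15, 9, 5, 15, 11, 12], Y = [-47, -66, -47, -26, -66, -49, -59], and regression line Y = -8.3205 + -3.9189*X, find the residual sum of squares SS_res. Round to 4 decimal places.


Predicted values from Y = -8.3205 + -3.9189*X.
Residuals: [0.5095, 1.1040, -3.4094, 1.9150, 1.1040, 2.4284, -3.6527].
SSres = 37.2278.

37.2278


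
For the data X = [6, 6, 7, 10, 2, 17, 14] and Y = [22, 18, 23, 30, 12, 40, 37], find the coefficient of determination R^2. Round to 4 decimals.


The fitted line is Y = 8.8757 + 1.9334*X.
SSres = 16.7149, SStot = 618.0000.
R^2 = 1 - SSres/SStot = 0.9730.

0.9730


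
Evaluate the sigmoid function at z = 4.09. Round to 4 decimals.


exp(-4.0900) = 0.0167.
1 + exp(-z) = 1.0167.
sigmoid = 1/1.0167 = 0.9835.

0.9835


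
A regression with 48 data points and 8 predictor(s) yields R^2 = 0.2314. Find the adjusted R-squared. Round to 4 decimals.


Using the formula:
(1 - 0.2314) = 0.7686.
Multiply by 47/39: 0.7686 * 47 = 36.1242, then 36.1242 / 39 = 0.9263.
Adj R^2 = 1 - 0.9263 = 0.0737.

0.0737


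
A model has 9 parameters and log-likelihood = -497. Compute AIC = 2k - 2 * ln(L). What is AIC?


AIC = 2*9 - 2*(-497).
= 18 + 994 = 1012.

1012


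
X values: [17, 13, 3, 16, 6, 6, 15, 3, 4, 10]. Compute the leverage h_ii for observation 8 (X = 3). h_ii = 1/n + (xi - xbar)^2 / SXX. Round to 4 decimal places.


Mean of X: xbar = 9.3000.
SXX = 280.1000.
For X = 3: h = 1/10 + (3 - 9.3000)^2/280.1000 = 0.2417.

0.2417


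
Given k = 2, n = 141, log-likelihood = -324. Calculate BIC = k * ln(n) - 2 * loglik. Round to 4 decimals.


k * ln(n) = 2 * ln(141) = 2 * 4.948760 = 9.897520.
-2 * loglik = -2 * (-324) = 648.
BIC = 9.897520 + 648 = 657.897520, which rounds to 657.8975.

657.8975


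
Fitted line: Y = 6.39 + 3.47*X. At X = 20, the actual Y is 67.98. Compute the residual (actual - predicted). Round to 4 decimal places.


Fitted value at X = 20 is yhat = 6.39 + 3.47*20 = 75.7900.
Residual = 67.98 - 75.7900 = -7.8100.

-7.8100


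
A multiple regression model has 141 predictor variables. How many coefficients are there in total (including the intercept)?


Including the intercept, the model has 141 predictor coefficients + 1 intercept.
Total = 142.

142


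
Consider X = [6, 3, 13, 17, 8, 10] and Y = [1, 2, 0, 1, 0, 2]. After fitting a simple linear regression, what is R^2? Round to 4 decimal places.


After computing the OLS fit (b0=1.6056, b1=-0.0637):
SSres = 3.4900, SStot = 4.0000.
R^2 = 1 - 3.4900/4.0000 = 0.1275.

0.1275


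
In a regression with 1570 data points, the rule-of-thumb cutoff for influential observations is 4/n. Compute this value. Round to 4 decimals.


Cook's distance cutoff = 4/n = 4/1570.
= 0.0025.

0.0025


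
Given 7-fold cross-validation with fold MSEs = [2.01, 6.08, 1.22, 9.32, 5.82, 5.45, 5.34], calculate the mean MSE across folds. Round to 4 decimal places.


Add all fold MSEs: 35.2400.
Divide by k = 7: 35.2400/7 = 5.0343.

5.0343


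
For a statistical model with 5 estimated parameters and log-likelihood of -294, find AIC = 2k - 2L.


AIC = 2*5 - 2*(-294).
= 10 + 588 = 598.

598


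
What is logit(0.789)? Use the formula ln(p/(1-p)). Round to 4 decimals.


The odds are p/(1-p) = 0.789 / 0.211 = 3.7393.
logit(p) = ln(3.7393) = 1.3189.

1.3189


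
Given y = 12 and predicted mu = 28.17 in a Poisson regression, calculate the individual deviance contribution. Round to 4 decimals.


First: ln(12/28.17) = -0.853351.
Then: 12 * -0.853351 = -10.240212.
y - mu = 12 - 28.17 = -16.17.
D = 2(-10.240212 - -16.17) = 11.859576, which rounds to 11.8596.

11.8596


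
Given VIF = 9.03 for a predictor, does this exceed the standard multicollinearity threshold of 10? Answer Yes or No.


The threshold is 10.
VIF = 9.03 is < 10.
Multicollinearity indication: No.

No


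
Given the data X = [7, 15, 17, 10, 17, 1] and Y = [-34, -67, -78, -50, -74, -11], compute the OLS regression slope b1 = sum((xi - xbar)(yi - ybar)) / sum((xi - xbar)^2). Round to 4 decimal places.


First compute the means: xbar = 11.1667, ybar = -52.3333.
Then S_xx = sum((xi - xbar)^2) = 204.8333.
S_xy = sum((xi - xbar)(yi - ybar)) = -831.6667.
b1 = S_xy / S_xx = -831.6667 / 204.8333 = -4.0602.

-4.0602


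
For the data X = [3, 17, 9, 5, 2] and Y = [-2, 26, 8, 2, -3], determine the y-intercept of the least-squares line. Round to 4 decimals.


The slope is b1 = 1.9409.
Sample means are xbar = 7.2000 and ybar = 6.2000.
Intercept: b0 = 6.2000 - (1.9409)(7.2000) = -7.7742.

-7.7742


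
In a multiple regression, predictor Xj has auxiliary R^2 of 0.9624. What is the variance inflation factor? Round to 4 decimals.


VIF = 1 / (1 - 0.9624).
= 1 / 0.0376 = 26.5957.

26.5957


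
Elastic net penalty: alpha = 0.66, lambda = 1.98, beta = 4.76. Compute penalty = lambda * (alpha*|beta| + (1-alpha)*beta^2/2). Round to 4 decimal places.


Compute:
L1 = 0.66 * 4.76 = 3.1416.
L2 = 0.34 * 4.76^2 / 2 = 3.8518.
Penalty = 1.98 * (3.1416 + 3.8518) = 13.8469.

13.8469


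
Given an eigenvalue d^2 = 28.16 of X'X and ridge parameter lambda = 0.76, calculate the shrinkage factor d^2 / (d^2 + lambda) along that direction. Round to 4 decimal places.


Compute the denominator: 28.16 + 0.76 = 28.9200.
Shrinkage factor = 28.16 / 28.9200 = 0.9737.

0.9737


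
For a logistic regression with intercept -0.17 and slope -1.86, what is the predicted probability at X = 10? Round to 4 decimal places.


Linear predictor: z = -0.17 + -1.86 * 10 = -18.7700.
P = 1/(1 + exp(18.7700)) = 1/(1 + 141810185.5674) = 0.0000.

0.0000


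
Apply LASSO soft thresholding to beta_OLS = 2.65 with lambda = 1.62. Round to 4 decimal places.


Absolute value: |2.65| = 2.65.
Compare to lambda = 1.62.
Since |beta| > lambda, coefficient = sign(beta)*(|beta| - lambda) = 1.0300.

1.0300


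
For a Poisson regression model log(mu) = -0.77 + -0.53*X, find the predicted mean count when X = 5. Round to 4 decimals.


Compute eta = -0.77 + -0.53 * 5 = -3.4200.
Apply inverse link: mu = e^-3.4200 = 0.0327.

0.0327


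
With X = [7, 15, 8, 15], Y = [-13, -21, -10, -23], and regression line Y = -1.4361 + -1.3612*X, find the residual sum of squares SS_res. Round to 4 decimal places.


Compute predicted values, then residuals = yi - yhat_i.
Residuals: [-2.0355, 0.8541, 2.3257, -1.1459].
SSres = sum(residual^2) = 11.5947.

11.5947


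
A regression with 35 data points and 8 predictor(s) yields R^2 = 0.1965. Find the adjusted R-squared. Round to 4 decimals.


Adjusted R^2 = 1 - (1 - R^2) * (n-1)/(n-p-1).
(1 - R^2) = 0.8035.
(n-1)/(n-p-1) = 34/26.
(1 - R^2) * (n-1) = 0.8035 * 34 = 27.3190.
Divide by (n-p-1): 27.3190 / 26 = 1.0507.
Adj R^2 = 1 - 1.0507 = -0.0507.

-0.0507


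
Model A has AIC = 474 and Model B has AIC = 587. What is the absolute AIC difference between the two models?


|AIC_A - AIC_B| = |474 - 587| = 113.
Model A is preferred (lower AIC).

113


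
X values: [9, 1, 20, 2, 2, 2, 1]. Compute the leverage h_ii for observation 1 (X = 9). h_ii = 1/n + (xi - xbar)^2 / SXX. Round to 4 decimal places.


Mean of X: xbar = 5.2857.
SXX = 299.4286.
For X = 9: h = 1/7 + (9 - 5.2857)^2/299.4286 = 0.1889.

0.1889


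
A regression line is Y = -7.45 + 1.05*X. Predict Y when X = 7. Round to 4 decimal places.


Predicted value:
Y = -7.45 + (1.05)(7) = -7.45 + 7.3500 = -0.1000.

-0.1000


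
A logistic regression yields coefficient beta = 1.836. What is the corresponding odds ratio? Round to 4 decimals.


exp(1.836) = 6.2714.
So the odds ratio is 6.2714.

6.2714


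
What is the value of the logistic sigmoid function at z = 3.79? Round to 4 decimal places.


Compute exp(-3.7900) = 0.0226.
Sigmoid = 1 / (1 + 0.0226) = 1 / 1.0226 = 0.9779.

0.9779


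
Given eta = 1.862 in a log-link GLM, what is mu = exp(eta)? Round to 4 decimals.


mu = exp(eta) = exp(1.862).
= 6.4366.

6.4366


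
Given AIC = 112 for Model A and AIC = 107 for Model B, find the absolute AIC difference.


|AIC_A - AIC_B| = |112 - 107| = 5.
Model B is preferred (lower AIC).

5


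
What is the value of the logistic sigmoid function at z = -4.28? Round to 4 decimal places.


exp(4.2800) = 72.2404.
1 + exp(-z) = 73.2404.
sigmoid = 1/73.2404 = 0.0137.

0.0137


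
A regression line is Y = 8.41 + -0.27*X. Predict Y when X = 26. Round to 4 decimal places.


Predicted value:
Y = 8.41 + (-0.27)(26) = 8.41 + -7.0200 = 1.3900.

1.3900


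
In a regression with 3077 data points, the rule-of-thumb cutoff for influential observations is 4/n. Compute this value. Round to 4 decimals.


The threshold is 4/n.
4/3077 = 0.0013.

0.0013


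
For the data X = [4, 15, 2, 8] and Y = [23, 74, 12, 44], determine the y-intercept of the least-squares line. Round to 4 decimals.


The slope is b1 = 4.7468.
Sample means are xbar = 7.2500 and ybar = 38.2500.
Intercept: b0 = 38.2500 - (4.7468)(7.2500) = 3.8354.

3.8354


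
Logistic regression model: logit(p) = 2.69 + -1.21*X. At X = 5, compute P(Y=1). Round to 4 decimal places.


Compute z = 2.69 + (-1.21)(5) = -3.3600.
exp(-z) = 28.7892.
P = 1/(1 + 28.7892) = 0.0336.

0.0336


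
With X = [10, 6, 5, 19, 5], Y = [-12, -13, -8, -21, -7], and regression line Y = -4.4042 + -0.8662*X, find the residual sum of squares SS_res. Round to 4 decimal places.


Compute predicted values, then residuals = yi - yhat_i.
Residuals: [1.0662, -3.3986, 0.7352, -0.1380, 1.7352].
SSres = sum(residual^2) = 16.2577.

16.2577


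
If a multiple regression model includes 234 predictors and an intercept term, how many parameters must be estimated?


Including the intercept, the model has 234 predictor coefficients + 1 intercept.
Total = 235.

235


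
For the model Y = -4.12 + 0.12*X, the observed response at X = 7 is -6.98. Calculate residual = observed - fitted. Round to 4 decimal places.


Predicted = -4.12 + 0.12 * 7 = -3.2800.
Residual = -6.98 - -3.2800 = -3.7000.

-3.7000


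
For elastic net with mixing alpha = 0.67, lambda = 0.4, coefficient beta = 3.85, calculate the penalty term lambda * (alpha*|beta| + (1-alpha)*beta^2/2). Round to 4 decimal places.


L1 component = 0.67 * |3.85| = 2.5795.
L2 component = 0.33 * 3.85^2 / 2 = 2.4457.
Penalty = 0.4 * (2.5795 + 2.4457) = 0.4 * 5.0252 = 2.0101.

2.0101


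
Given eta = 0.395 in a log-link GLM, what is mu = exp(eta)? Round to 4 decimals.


mu = exp(eta) = exp(0.395).
= 1.4844.

1.4844


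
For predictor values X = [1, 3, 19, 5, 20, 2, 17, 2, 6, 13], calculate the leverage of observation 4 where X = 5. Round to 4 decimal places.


Mean of X: xbar = 8.8000.
SXX = 523.6000.
For X = 5: h = 1/10 + (5 - 8.8000)^2/523.6000 = 0.1276.

0.1276


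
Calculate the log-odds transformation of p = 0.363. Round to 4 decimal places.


1 - p = 0.637.
p/(1-p) = 0.5699.
logit = ln(0.5699) = -0.5624.

-0.5624


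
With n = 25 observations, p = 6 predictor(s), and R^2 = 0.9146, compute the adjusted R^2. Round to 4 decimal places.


Adjusted R^2 = 1 - (1 - R^2) * (n-1)/(n-p-1).
(1 - R^2) = 0.0854.
(n-1)/(n-p-1) = 24/18.
(1 - R^2) * (n-1) = 0.0854 * 24 = 2.0496.
Divide by (n-p-1): 2.0496 / 18 = 0.1139.
Adj R^2 = 1 - 0.1139 = 0.8861.

0.8861


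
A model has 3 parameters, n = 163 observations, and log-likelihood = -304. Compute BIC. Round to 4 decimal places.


k * ln(n) = 3 * ln(163) = 3 * 5.093750 = 15.281250.
-2 * loglik = -2 * (-304) = 608.
BIC = 15.281250 + 608 = 623.281250, which rounds to 623.2813.

623.2813


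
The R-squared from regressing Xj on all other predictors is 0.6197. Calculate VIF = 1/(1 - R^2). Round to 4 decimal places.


Denominator: 1 - 0.6197 = 0.3803.
VIF = 1 / 0.3803 = 2.6295.

2.6295


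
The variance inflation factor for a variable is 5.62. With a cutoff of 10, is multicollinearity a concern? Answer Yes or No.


The threshold is 10.
VIF = 5.62 is < 10.
Multicollinearity indication: No.

No


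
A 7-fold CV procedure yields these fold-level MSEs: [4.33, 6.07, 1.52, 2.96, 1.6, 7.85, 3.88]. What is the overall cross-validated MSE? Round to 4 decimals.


Total MSE across folds = 28.2100.
CV-MSE = 28.2100/7 = 4.0300.

4.0300


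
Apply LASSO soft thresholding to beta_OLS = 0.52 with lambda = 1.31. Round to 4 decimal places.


Absolute value: |0.52| = 0.52.
Compare to lambda = 1.31.
Since |beta| <= lambda, the coefficient is set to 0.

0.0000


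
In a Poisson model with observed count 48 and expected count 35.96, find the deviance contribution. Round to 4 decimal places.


y/mu = 48/35.96 = 1.334816 (approx.), and ln(48/35.96) = 0.288794.
y * ln(y/mu) = 48 * 0.288794 = 13.862112.
y - mu = 12.04.
D = 2 * (13.862112 - 12.04) = 3.644224, which rounds to 3.6442.

3.6442


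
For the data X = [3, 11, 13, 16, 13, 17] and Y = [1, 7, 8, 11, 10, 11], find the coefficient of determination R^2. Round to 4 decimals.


After computing the OLS fit (b0=-1.0641, b1=0.7450):
SSres = 2.7156, SStot = 72.0000.
R^2 = 1 - 2.7156/72.0000 = 0.9623.

0.9623


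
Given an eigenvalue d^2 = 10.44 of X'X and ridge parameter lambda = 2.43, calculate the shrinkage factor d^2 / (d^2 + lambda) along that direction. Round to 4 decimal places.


Denominator = d^2 + lambda = 10.44 + 2.43 = 12.8700.
Shrinkage = 10.44 / 12.8700 = 0.8112.

0.8112


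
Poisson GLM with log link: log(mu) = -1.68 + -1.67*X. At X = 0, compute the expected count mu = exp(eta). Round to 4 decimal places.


Linear predictor: eta = -1.68 + (-1.67)(0) = -1.6800.
Expected count: mu = exp(-1.6800) = 0.1864.

0.1864


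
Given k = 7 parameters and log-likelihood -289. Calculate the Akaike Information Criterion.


Compute:
2k = 2*7 = 14.
-2*loglik = -2*(-289) = 578.
AIC = 14 + 578 = 592.

592


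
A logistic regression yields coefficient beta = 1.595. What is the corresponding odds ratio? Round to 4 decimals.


The odds ratio is computed as:
OR = e^(1.595) = 4.9283.

4.9283


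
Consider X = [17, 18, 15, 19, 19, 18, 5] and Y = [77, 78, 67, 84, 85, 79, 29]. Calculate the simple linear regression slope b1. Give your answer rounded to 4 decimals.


First compute the means: xbar = 15.8571, ybar = 71.2857.
Then S_xx = sum((xi - xbar)^2) = 148.8571.
S_xy = sum((xi - xbar)(yi - ybar)) = 583.2857.
b1 = S_xy / S_xx = 583.2857 / 148.8571 = 3.9184.

3.9184


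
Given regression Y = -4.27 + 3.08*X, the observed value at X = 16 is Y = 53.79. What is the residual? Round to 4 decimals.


Fitted value at X = 16 is yhat = -4.27 + 3.08*16 = 45.0100.
Residual = 53.79 - 45.0100 = 8.7800.

8.7800


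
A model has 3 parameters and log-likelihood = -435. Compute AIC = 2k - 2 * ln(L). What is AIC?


AIC = 2*3 - 2*(-435).
= 6 + 870 = 876.

876


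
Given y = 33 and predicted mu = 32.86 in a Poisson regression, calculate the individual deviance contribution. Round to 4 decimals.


y/mu = 33/32.86 = 1.004260 (approx.), and ln(33/32.86) = 0.004251.
y * ln(y/mu) = 33 * 0.004251 = 0.140283.
y - mu = 0.14.
D = 2 * (0.140283 - 0.14) = 0.000566, which rounds to 0.0006.

0.0006


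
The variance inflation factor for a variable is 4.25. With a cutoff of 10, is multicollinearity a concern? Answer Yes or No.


The threshold is 10.
VIF = 4.25 is < 10.
Multicollinearity indication: No.

No


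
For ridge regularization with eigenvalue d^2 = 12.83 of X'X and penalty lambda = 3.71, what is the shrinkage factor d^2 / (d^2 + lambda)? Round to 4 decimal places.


Compute the denominator: 12.83 + 3.71 = 16.5400.
Shrinkage factor = 12.83 / 16.5400 = 0.7757.

0.7757


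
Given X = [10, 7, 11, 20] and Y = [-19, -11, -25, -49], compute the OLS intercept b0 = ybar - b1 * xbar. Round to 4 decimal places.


The slope is b1 = -2.9149.
Sample means are xbar = 12.0000 and ybar = -26.0000.
Intercept: b0 = -26.0000 - (-2.9149)(12.0000) = 8.9787.

8.9787


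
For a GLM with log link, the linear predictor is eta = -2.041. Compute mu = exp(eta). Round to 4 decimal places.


The inverse log link gives:
mu = exp(-2.041) = 0.1299.

0.1299


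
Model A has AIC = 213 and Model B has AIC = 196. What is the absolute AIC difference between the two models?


Absolute difference = |213 - 196| = 17.
The model with lower AIC (B) is preferred.

17


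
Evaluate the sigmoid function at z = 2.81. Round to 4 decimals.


Compute exp(-2.8100) = 0.0602.
Sigmoid = 1 / (1 + 0.0602) = 1 / 1.0602 = 0.9432.

0.9432


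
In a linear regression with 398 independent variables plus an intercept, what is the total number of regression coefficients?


Including the intercept, the model has 398 predictor coefficients + 1 intercept.
Total = 399.

399


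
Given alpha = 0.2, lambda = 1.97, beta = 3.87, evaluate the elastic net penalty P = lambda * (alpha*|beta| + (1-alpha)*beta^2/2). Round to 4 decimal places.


alpha * |beta| = 0.2 * 3.87 = 0.7740.
(1-alpha) * beta^2/2 = 0.8 * 14.9769/2 = 5.9908.
Total = 1.97 * (0.7740 + 5.9908) = 13.3266.

13.3266


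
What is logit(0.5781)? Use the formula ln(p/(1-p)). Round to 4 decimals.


The odds are p/(1-p) = 0.5781 / 0.4219 = 1.3702.
logit(p) = ln(1.3702) = 0.3150.

0.3150


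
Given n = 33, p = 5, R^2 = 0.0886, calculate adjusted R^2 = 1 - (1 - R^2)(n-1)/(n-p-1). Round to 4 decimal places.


Using the formula:
(1 - 0.0886) = 0.9114.
Multiply by 32/27: 0.9114 * 32 = 29.1648, then 29.1648 / 27 = 1.0802.
Adj R^2 = 1 - 1.0802 = -0.0802.

-0.0802


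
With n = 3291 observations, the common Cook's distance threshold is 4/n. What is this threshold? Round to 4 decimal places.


The threshold is 4/n.
4/3291 = 0.0012.

0.0012


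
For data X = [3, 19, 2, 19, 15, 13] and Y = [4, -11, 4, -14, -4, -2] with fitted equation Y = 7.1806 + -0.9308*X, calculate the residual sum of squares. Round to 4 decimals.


Compute predicted values, then residuals = yi - yhat_i.
Residuals: [-0.3882, -0.4954, -1.3190, -3.4954, 2.7814, 2.9198].
SSres = sum(residual^2) = 30.6151.

30.6151


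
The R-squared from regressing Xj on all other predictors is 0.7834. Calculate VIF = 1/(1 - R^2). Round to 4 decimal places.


Denominator: 1 - 0.7834 = 0.2166.
VIF = 1 / 0.2166 = 4.6168.

4.6168


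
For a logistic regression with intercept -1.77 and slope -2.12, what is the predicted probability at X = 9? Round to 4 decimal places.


Linear predictor: z = -1.77 + -2.12 * 9 = -20.8500.
P = 1/(1 + exp(20.8500)) = 1/(1 + 1135115222.1046) = 0.0000.

0.0000


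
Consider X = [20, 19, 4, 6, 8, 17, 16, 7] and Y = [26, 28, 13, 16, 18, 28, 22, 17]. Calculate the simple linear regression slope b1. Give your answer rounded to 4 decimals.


Calculate xbar = 12.1250, ybar = 21.0000.
S_xx = 294.8750, S_xy = 254.0000.
Using b1 = S_xy / S_xx = 254.0000 / 294.8750, we get b1 = 0.8614.

0.8614


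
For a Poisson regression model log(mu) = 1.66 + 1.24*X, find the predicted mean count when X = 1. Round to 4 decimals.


eta = 1.66 + 1.24 * 1 = 2.9000.
mu = exp(2.9000) = 18.1741.

18.1741


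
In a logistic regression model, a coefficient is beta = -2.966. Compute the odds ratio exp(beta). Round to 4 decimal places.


Odds ratio = exp(beta) = exp(-2.966).
= 0.0515.

0.0515


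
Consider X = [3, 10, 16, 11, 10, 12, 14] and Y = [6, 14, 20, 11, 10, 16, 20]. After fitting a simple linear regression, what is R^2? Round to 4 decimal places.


After computing the OLS fit (b0=1.1700, b1=1.1686):
SSres = 27.1346, SStot = 164.8571.
R^2 = 1 - 27.1346/164.8571 = 0.8354.

0.8354


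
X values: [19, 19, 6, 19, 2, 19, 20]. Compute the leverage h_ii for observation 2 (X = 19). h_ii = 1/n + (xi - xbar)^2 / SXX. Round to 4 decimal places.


Compute xbar = 14.8571 with n = 7 observations.
SXX = 338.8571.
Leverage = 1/7 + (19 - 14.8571)^2/338.8571 = 0.1935.

0.1935


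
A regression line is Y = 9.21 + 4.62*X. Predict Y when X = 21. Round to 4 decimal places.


Plug X = 21 into Y = 9.21 + 4.62*X:
Y = 9.21 + 97.0200 = 106.2300.

106.2300


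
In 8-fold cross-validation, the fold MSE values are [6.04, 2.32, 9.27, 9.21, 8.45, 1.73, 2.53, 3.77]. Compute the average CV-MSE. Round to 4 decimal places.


Total MSE across folds = 43.3200.
CV-MSE = 43.3200/8 = 5.4150.

5.4150


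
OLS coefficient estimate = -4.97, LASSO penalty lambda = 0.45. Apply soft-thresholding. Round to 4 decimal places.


|beta_OLS| = 4.97.
lambda = 0.45.
Since |beta| > lambda, coefficient = sign(beta)*(|beta| - lambda) = -4.5200.
Result = -4.5200.

-4.5200


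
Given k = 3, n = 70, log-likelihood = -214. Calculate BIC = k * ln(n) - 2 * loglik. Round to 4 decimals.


ln(70) = 4.248495.
k * ln(n) = 3 * 4.248495 = 12.745485.
-2L = 428.
BIC = 12.745485 + 428 = 440.745485, which rounds to 440.7455.

440.7455


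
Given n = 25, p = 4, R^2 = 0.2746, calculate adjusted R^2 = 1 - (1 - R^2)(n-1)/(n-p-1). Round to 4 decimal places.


Using the formula:
(1 - 0.2746) = 0.7254.
Multiply by 24/20: 0.7254 * 24 = 17.4096, then 17.4096 / 20 = 0.8705.
Adj R^2 = 1 - 0.8705 = 0.1295.

0.1295


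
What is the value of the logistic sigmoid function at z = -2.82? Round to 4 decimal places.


Compute exp(2.8200) = 16.7769.
Sigmoid = 1 / (1 + 16.7769) = 1 / 17.7769 = 0.0563.

0.0563


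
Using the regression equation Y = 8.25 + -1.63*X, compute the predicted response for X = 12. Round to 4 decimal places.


Plug X = 12 into Y = 8.25 + -1.63*X:
Y = 8.25 + -19.5600 = -11.3100.

-11.3100


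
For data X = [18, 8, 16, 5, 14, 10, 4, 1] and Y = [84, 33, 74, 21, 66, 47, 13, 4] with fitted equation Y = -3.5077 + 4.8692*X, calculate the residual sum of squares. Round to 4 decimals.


Compute predicted values, then residuals = yi - yhat_i.
Residuals: [-0.1379, -2.4459, -0.3995, 0.1617, 1.3389, 1.8157, -2.9691, 2.6385].
SSres = sum(residual^2) = 27.0538.

27.0538


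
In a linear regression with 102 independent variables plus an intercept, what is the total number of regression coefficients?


Each predictor gets one coefficient, plus one intercept.
Total parameters = 102 + 1 = 103.

103


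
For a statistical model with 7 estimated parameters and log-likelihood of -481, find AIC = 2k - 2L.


AIC = 2k - 2*loglik = 2(7) - 2(-481).
= 14 + 962 = 976.

976


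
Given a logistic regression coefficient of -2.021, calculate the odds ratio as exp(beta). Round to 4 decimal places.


The odds ratio is computed as:
OR = e^(-2.021) = 0.1325.

0.1325


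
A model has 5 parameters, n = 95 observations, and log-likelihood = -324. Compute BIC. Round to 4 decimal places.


ln(95) = 4.553877.
k * ln(n) = 5 * 4.553877 = 22.769385.
-2L = 648.
BIC = 22.769385 + 648 = 670.769385, which rounds to 670.7694.

670.7694


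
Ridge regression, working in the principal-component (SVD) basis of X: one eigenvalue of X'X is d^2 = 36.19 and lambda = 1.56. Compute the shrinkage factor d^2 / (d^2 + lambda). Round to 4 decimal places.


Compute the denominator: 36.19 + 1.56 = 37.7500.
Shrinkage factor = 36.19 / 37.7500 = 0.9587.

0.9587


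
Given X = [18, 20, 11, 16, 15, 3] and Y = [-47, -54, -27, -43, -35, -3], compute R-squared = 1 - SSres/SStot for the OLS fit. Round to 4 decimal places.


The fitted line is Y = 6.1731 + -2.9643*X.
SSres = 15.0955, SStot = 1656.8333.
R^2 = 1 - SSres/SStot = 0.9909.

0.9909


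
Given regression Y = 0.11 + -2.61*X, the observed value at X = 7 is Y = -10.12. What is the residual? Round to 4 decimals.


Fitted value at X = 7 is yhat = 0.11 + -2.61*7 = -18.1600.
Residual = -10.12 - -18.1600 = 8.0400.

8.0400


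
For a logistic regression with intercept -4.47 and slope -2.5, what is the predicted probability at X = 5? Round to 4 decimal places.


z = -4.47 + -2.5 * 5 = -16.9700.
Sigmoid: P = 1 / (1 + exp(16.9700)) = 0.0000.

0.0000


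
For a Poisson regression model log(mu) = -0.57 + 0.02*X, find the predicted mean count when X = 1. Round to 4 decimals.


Compute eta = -0.57 + 0.02 * 1 = -0.5500.
Apply inverse link: mu = e^-0.5500 = 0.5769.

0.5769


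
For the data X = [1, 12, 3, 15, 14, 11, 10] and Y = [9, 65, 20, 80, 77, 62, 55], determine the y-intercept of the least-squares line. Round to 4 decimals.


The slope is b1 = 5.1192.
Sample means are xbar = 9.4286 and ybar = 52.5714.
Intercept: b0 = 52.5714 - (5.1192)(9.4286) = 4.3043.

4.3043


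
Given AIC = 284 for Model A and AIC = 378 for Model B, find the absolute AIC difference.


|AIC_A - AIC_B| = |284 - 378| = 94.
Model A is preferred (lower AIC).

94


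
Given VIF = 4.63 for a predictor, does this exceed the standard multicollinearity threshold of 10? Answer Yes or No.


The threshold is 10.
VIF = 4.63 is < 10.
Multicollinearity indication: No.

No


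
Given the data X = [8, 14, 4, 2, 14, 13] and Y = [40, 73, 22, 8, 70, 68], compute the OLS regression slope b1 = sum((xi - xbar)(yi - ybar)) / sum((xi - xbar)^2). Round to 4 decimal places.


The sample means are xbar = 9.1667 and ybar = 46.8333.
Compute S_xx = 140.8333 and S_xy = 734.1667.
Slope b1 = S_xy / S_xx = 734.1667 / 140.8333 = 5.2130.

5.2130


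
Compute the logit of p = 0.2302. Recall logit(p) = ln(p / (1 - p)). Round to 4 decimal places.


Compute the odds: 0.2302/0.7698 = 0.2990.
Take the natural log: ln(0.2990) = -1.2072.

-1.2072


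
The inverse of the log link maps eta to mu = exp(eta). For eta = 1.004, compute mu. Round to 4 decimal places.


The inverse log link gives:
mu = exp(1.004) = 2.7292.

2.7292


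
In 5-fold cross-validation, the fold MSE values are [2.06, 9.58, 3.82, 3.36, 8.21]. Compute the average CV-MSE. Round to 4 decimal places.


Add all fold MSEs: 27.0300.
Divide by k = 5: 27.0300/5 = 5.4060.

5.4060


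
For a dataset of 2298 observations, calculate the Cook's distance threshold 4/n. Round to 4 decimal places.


Using the rule of thumb:
Threshold = 4 / 2298 = 0.0017.

0.0017


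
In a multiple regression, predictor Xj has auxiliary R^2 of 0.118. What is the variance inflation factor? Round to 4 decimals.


Denominator: 1 - 0.118 = 0.882.
VIF = 1 / 0.882 = 1.1338.

1.1338


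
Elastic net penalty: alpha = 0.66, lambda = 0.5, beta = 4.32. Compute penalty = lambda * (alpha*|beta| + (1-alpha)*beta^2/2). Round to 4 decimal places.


Compute:
L1 = 0.66 * 4.32 = 2.8512.
L2 = 0.34 * 4.32^2 / 2 = 3.1726.
Penalty = 0.5 * (2.8512 + 3.1726) = 3.0119.

3.0119


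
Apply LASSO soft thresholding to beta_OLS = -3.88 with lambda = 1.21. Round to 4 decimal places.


Absolute value: |-3.88| = 3.88.
Compare to lambda = 1.21.
Since |beta| > lambda, coefficient = sign(beta)*(|beta| - lambda) = -2.6700.

-2.6700


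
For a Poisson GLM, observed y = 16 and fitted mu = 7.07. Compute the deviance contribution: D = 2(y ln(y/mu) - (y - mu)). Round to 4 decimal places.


First: ln(16/7.07) = 0.816728.
Then: 16 * 0.816728 = 13.067648.
y - mu = 16 - 7.07 = 8.93.
D = 2(13.067648 - 8.93) = 8.275296, which rounds to 8.2753.

8.2753


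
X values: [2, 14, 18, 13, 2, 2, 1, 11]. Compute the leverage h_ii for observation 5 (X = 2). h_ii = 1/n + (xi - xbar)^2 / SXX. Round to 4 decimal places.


Compute xbar = 7.8750 with n = 8 observations.
SXX = 326.8750.
Leverage = 1/8 + (2 - 7.8750)^2/326.8750 = 0.2306.

0.2306


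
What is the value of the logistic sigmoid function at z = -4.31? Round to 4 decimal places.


First, exp(4.3100) = 74.4405.
Then sigma(z) = 1/(1 + 74.4405) = 0.0133.

0.0133


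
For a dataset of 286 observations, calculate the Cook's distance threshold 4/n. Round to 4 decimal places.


Using the rule of thumb:
Threshold = 4 / 286 = 0.0140.

0.0140


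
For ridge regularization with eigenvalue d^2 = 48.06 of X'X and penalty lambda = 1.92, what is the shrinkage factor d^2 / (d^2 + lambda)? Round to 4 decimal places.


Compute the denominator: 48.06 + 1.92 = 49.9800.
Shrinkage factor = 48.06 / 49.9800 = 0.9616.

0.9616


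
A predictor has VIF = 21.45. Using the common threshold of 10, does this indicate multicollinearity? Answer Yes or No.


Compare VIF = 21.45 to the threshold of 10.
21.45 >= 10, so the answer is Yes.

Yes


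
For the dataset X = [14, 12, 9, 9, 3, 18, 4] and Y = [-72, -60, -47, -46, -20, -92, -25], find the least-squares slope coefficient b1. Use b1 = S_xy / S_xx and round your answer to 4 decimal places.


First compute the means: xbar = 9.8571, ybar = -51.7143.
Then S_xx = sum((xi - xbar)^2) = 170.8571.
S_xy = sum((xi - xbar)(yi - ybar)) = -812.7143.
b1 = S_xy / S_xx = -812.7143 / 170.8571 = -4.7567.

-4.7567


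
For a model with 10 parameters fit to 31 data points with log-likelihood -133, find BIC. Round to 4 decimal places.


ln(31) = 3.433987.
k * ln(n) = 10 * 3.433987 = 34.339870.
-2L = 266.
BIC = 34.339870 + 266 = 300.339870, which rounds to 300.3399.

300.3399


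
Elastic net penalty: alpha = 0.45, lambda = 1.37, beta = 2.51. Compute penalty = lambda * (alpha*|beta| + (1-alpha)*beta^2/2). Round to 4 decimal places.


Compute:
L1 = 0.45 * 2.51 = 1.1295.
L2 = 0.55 * 2.51^2 / 2 = 1.7325.
Penalty = 1.37 * (1.1295 + 1.7325) = 3.9210.

3.9210


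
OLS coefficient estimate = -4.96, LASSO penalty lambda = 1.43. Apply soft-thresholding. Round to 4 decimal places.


Check: |-4.96| = 4.96 vs lambda = 1.43.
Since |beta| > lambda, coefficient = sign(beta)*(|beta| - lambda) = -3.5300.
Soft-thresholded coefficient = -3.5300.

-3.5300


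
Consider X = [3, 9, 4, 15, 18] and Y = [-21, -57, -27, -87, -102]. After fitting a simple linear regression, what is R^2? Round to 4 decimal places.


The fitted line is Y = -5.8867 + -5.3993*X.
SSres = 8.9279, SStot = 5104.8000.
R^2 = 1 - SSres/SStot = 0.9983.

0.9983


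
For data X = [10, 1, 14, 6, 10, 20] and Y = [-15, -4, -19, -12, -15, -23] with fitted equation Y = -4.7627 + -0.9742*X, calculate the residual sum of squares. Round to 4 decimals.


Predicted values from Y = -4.7627 + -0.9742*X.
Residuals: [-0.4953, 1.7369, -0.5985, -1.3921, -0.4953, 1.2467].
SSres = 7.3579.

7.3579


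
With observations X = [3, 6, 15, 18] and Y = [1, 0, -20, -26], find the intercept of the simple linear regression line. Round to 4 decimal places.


First find the slope: b1 = -1.9118.
Means: xbar = 10.5000, ybar = -11.2500.
b0 = ybar - b1 * xbar = -11.2500 - -1.9118 * 10.5000 = 8.8235.

8.8235


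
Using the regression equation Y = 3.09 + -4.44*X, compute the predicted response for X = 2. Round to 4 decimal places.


Predicted value:
Y = 3.09 + (-4.44)(2) = 3.09 + -8.8800 = -5.7900.

-5.7900


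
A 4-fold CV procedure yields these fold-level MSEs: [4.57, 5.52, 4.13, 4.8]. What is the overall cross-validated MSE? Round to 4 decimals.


Sum of fold MSEs = 19.0200.
Average = 19.0200 / 4 = 4.7550.

4.7550


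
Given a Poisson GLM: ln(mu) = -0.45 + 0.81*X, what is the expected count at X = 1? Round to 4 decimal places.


eta = -0.45 + 0.81 * 1 = 0.3600.
mu = exp(0.3600) = 1.4333.

1.4333


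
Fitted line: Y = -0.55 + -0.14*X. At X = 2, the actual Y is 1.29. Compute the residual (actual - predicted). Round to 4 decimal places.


Compute yhat = -0.55 + (-0.14)(2) = -0.8300.
Residual = actual - predicted = 1.29 - -0.8300 = 2.1200.

2.1200


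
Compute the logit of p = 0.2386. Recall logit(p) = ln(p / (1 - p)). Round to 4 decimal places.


The odds are p/(1-p) = 0.2386 / 0.7614 = 0.3134.
logit(p) = ln(0.3134) = -1.1604.

-1.1604


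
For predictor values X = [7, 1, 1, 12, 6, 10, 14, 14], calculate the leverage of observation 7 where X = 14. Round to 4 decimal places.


Compute xbar = 8.1250 with n = 8 observations.
SXX = 194.8750.
Leverage = 1/8 + (14 - 8.1250)^2/194.8750 = 0.3021.

0.3021


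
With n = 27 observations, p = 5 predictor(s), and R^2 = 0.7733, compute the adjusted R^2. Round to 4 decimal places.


Plug in: Adj R^2 = 1 - (1 - 0.7733) * 26/21.
= 1 - 0.2267 * 26/21
= 1 - 5.8942 / 21
= 1 - 0.2807 = 0.7193.

0.7193


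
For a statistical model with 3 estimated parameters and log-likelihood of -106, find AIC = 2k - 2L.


Compute:
2k = 2*3 = 6.
-2*loglik = -2*(-106) = 212.
AIC = 6 + 212 = 218.

218


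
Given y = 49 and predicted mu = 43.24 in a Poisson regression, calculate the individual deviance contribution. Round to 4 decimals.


Compute y*ln(y/mu) = 49*ln(49/43.24) = 49*0.125054 = 6.127646.
y - mu = 5.76.
D = 2*(6.127646 - (5.76)) = 0.735292, which rounds to 0.7353.

0.7353


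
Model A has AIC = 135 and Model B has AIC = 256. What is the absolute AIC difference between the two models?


|AIC_A - AIC_B| = |135 - 256| = 121.
Model A is preferred (lower AIC).

121


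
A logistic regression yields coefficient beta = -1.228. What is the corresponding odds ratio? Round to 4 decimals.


exp(-1.228) = 0.2929.
So the odds ratio is 0.2929.

0.2929


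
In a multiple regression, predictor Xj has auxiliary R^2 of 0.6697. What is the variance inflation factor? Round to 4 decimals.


VIF = 1 / (1 - 0.6697).
= 1 / 0.3303 = 3.0276.

3.0276


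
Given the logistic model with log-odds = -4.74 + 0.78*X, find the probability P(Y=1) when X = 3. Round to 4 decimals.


Compute z = -4.74 + (0.78)(3) = -2.4000.
exp(-z) = 11.0232.
P = 1/(1 + 11.0232) = 0.0832.

0.0832


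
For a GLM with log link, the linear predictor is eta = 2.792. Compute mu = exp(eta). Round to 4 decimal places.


The inverse log link gives:
mu = exp(2.792) = 16.3136.

16.3136


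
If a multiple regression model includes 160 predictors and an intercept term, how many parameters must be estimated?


Including the intercept, the model has 160 predictor coefficients + 1 intercept.
Total = 161.

161


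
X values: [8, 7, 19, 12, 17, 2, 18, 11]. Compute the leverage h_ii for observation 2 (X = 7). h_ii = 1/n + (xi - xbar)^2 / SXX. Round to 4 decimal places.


Compute xbar = 11.7500 with n = 8 observations.
SXX = 251.5000.
Leverage = 1/8 + (7 - 11.7500)^2/251.5000 = 0.2147.

0.2147


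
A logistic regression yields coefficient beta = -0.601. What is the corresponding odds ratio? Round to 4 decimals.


exp(-0.601) = 0.5483.
So the odds ratio is 0.5483.

0.5483


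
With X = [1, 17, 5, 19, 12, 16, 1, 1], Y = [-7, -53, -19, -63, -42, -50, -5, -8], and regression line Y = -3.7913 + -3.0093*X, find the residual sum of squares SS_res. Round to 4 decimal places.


Predicted values from Y = -3.7913 + -3.0093*X.
Residuals: [-0.1994, 1.9494, -0.1622, -2.0320, -2.0971, 1.9401, 1.8006, -1.1994].
SSres = 20.8378.

20.8378


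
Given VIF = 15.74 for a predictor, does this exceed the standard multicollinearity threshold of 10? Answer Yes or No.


The threshold is 10.
VIF = 15.74 is >= 10.
Multicollinearity indication: Yes.

Yes


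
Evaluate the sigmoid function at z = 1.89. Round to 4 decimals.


First, exp(-1.8900) = 0.1511.
Then sigma(z) = 1/(1 + 0.1511) = 0.8688.

0.8688


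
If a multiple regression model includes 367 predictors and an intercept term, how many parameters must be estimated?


Total coefficients = number of predictors + 1 (for the intercept).
= 367 + 1 = 368.

368


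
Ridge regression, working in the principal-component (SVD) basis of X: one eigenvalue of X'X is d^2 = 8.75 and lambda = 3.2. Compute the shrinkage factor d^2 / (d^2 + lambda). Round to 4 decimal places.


Compute the denominator: 8.75 + 3.2 = 11.9500.
Shrinkage factor = 8.75 / 11.9500 = 0.7322.

0.7322


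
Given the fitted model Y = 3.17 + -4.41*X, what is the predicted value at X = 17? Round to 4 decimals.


Substitute X = 17 into the equation:
Y = 3.17 + -4.41 * 17 = 3.17 + -74.9700 = -71.8000.

-71.8000


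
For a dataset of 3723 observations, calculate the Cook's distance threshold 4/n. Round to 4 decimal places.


The threshold is 4/n.
4/3723 = 0.0011.

0.0011


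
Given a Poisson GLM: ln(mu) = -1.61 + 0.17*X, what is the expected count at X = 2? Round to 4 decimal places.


Linear predictor: eta = -1.61 + (0.17)(2) = -1.2700.
Expected count: mu = exp(-1.2700) = 0.2808.

0.2808


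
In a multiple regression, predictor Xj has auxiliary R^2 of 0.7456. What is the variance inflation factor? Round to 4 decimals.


VIF = 1 / (1 - 0.7456).
= 1 / 0.2544 = 3.9308.

3.9308


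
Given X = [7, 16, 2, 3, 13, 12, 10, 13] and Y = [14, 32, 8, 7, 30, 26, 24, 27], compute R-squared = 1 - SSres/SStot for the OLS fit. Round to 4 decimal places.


After computing the OLS fit (b0=2.6404, b1=1.9326):
SSres = 21.1910, SStot = 686.0000.
R^2 = 1 - 21.1910/686.0000 = 0.9691.

0.9691


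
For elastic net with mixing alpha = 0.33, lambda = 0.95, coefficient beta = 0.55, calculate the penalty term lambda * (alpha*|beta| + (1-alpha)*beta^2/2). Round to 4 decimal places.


Compute:
L1 = 0.33 * 0.55 = 0.1815.
L2 = 0.67 * 0.55^2 / 2 = 0.1013.
Penalty = 0.95 * (0.1815 + 0.1013) = 0.2687.

0.2687


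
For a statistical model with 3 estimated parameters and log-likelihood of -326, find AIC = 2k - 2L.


AIC = 2*3 - 2*(-326).
= 6 + 652 = 658.

658


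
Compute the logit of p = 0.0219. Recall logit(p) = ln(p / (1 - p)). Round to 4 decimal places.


The odds are p/(1-p) = 0.0219 / 0.9781 = 0.0224.
logit(p) = ln(0.0224) = -3.7991.

-3.7991


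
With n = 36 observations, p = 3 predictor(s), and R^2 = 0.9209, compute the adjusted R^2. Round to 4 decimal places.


Plug in: Adj R^2 = 1 - (1 - 0.9209) * 35/32.
= 1 - 0.0791 * 35/32
= 1 - 2.7685 / 32
= 1 - 0.0865 = 0.9135.

0.9135


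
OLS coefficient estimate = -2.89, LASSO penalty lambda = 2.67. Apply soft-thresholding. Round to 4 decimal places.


Absolute value: |-2.89| = 2.89.
Compare to lambda = 2.67.
Since |beta| > lambda, coefficient = sign(beta)*(|beta| - lambda) = -0.2200.

-0.2200


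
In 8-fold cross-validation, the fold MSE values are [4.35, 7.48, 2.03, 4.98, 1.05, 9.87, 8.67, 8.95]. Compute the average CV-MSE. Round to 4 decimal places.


Sum of fold MSEs = 47.3800.
Average = 47.3800 / 8 = 5.9225.

5.9225


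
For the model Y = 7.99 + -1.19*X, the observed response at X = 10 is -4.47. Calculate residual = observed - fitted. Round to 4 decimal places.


Compute yhat = 7.99 + (-1.19)(10) = -3.9100.
Residual = actual - predicted = -4.47 - -3.9100 = -0.5600.

-0.5600


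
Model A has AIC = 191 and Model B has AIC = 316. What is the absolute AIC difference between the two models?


Absolute difference = |191 - 316| = 125.
The model with lower AIC (A) is preferred.

125


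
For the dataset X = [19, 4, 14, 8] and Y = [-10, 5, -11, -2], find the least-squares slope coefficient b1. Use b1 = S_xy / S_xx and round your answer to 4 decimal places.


First compute the means: xbar = 11.2500, ybar = -4.5000.
Then S_xx = sum((xi - xbar)^2) = 130.7500.
S_xy = sum((xi - xbar)(yi - ybar)) = -137.5000.
b1 = S_xy / S_xx = -137.5000 / 130.7500 = -1.0516.

-1.0516


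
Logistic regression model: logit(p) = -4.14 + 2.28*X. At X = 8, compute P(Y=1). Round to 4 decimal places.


Compute z = -4.14 + (2.28)(8) = 14.1000.
exp(-z) = 0.0000.
P = 1/(1 + 0.0000) = 1.0000.

1.0000


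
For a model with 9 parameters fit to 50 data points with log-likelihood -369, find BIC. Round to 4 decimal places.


Compute k*ln(n) = 9*ln(50) = 9*3.912023 = 35.208207.
Then -2*loglik = 738.
BIC = 35.208207 + 738 = 773.208207, which rounds to 773.2082.

773.2082


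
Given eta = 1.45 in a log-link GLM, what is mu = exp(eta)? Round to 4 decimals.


Apply the inverse link:
mu = e^1.45 = 4.2631.

4.2631
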